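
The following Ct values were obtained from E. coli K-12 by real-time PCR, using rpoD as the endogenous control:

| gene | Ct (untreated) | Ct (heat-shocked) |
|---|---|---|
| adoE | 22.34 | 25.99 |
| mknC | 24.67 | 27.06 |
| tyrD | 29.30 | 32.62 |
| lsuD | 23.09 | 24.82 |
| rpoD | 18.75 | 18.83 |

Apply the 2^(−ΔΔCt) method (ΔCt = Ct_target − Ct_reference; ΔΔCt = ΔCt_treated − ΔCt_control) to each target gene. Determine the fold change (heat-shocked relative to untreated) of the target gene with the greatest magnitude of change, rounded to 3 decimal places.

adoE: ΔΔCt = (25.99−18.83) − (22.34−18.75) = 7.16 − 3.59 = 3.57; fold change = 2^-3.57 = 0.084
mknC: ΔΔCt = (27.06−18.83) − (24.67−18.75) = 8.23 − 5.92 = 2.31; fold change = 2^-2.31 = 0.202
tyrD: ΔΔCt = (32.62−18.83) − (29.30−18.75) = 13.79 − 10.55 = 3.24; fold change = 2^-3.24 = 0.106
lsuD: ΔΔCt = (24.82−18.83) − (23.09−18.75) = 5.99 − 4.34 = 1.65; fold change = 2^-1.65 = 0.319
adoE has the largest |ΔΔCt| = 3.57.

0.084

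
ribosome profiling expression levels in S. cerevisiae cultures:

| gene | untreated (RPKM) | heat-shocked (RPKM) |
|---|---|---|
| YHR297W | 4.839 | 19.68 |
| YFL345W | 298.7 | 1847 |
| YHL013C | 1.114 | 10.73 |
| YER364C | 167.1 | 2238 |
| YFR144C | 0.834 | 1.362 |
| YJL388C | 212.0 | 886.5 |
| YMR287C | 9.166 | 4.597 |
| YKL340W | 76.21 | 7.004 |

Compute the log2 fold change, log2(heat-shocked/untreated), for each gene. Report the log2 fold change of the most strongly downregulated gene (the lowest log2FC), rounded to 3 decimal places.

log2(19.68/4.839) = 2.024  (YHR297W)
log2(1847/298.7) = 2.628  (YFL345W)
log2(10.73/1.114) = 3.268  (YHL013C)
log2(2238/167.1) = 3.743  (YER364C)
log2(1.362/0.834) = 0.708  (YFR144C)
log2(886.5/212.0) = 2.064  (YJL388C)
log2(4.597/9.166) = -0.996  (YMR287C)
log2(7.004/76.21) = -3.444  (YKL340W)
YKL340W is most strongly downregulated.

-3.444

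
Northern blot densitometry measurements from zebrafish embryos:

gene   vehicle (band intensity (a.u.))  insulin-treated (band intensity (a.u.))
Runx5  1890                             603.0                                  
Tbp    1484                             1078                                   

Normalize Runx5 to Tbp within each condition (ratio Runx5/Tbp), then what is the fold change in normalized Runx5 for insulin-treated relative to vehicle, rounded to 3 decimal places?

0.439

Runx5/Tbp (vehicle) = 1890 / 1484 = 1.2736
Runx5/Tbp (insulin-treated) = 603.0 / 1078 = 0.55937
Fold change = 0.55937 / 1.2736 = 0.4392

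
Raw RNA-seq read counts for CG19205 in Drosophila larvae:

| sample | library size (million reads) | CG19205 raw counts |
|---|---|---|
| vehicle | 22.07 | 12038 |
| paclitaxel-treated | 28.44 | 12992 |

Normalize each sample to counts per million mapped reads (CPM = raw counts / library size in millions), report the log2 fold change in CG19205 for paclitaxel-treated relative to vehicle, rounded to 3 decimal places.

CPM(vehicle) = 12038 / 22.07 = 545.4463
CPM(paclitaxel-treated) = 12992 / 28.44 = 456.8214
Fold change = 456.8214 / 545.4463 = 0.83752
log2(0.83752) = -0.2558

-0.256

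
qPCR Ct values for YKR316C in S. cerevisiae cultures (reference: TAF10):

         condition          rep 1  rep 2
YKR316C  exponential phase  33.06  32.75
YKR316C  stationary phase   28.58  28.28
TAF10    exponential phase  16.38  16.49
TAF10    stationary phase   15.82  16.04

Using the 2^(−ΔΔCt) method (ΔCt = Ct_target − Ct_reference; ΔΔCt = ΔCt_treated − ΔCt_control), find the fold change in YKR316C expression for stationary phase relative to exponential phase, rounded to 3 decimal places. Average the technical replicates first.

Mean Ct: YKR316C exponential phase 32.905; YKR316C stationary phase 28.430; TAF10 exponential phase 16.435; TAF10 stationary phase 15.930
ΔCt(exponential phase) = 32.905 − 16.435 = 16.470
ΔCt(stationary phase) = 28.430 − 15.930 = 12.500
ΔΔCt = 12.500 − 16.470 = -3.970
Fold change = 2^(−(-3.970)) = 2^3.970 = 15.6707

15.671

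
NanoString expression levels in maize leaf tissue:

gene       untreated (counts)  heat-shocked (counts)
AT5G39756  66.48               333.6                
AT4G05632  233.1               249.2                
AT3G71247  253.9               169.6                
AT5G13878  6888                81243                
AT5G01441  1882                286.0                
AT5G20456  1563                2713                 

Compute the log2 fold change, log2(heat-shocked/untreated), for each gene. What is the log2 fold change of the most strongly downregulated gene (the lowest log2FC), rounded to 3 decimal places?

log2(333.6/66.48) = 2.327  (AT5G39756)
log2(249.2/233.1) = 0.096  (AT4G05632)
log2(169.6/253.9) = -0.582  (AT3G71247)
log2(81243/6888) = 3.560  (AT5G13878)
log2(286.0/1882) = -2.718  (AT5G01441)
log2(2713/1563) = 0.796  (AT5G20456)
AT5G01441 is most strongly downregulated.

-2.718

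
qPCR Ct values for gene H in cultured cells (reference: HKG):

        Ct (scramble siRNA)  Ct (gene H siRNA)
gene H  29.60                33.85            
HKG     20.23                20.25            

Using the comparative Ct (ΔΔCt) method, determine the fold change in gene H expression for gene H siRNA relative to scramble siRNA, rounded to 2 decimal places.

ΔCt(scramble siRNA) = 29.600 − 20.230 = 9.370
ΔCt(gene H siRNA) = 33.850 − 20.250 = 13.600
ΔΔCt = 13.600 − 9.370 = 4.230
Fold change = 2^(−4.230) = 0.053

0.05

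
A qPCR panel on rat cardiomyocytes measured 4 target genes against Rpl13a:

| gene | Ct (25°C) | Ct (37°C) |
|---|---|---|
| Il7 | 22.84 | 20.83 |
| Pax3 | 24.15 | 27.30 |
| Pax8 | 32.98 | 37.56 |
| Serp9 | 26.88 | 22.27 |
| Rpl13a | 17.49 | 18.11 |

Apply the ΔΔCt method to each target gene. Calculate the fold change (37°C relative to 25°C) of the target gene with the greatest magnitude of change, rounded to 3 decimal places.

Il7: ΔΔCt = (20.83−18.11) − (22.84−17.49) = 2.72 − 5.35 = -2.63; fold change = 2^2.63 = 6.190
Pax3: ΔΔCt = (27.30−18.11) − (24.15−17.49) = 9.19 − 6.66 = 2.53; fold change = 2^-2.53 = 0.173
Pax8: ΔΔCt = (37.56−18.11) − (32.98−17.49) = 19.45 − 15.49 = 3.96; fold change = 2^-3.96 = 0.064
Serp9: ΔΔCt = (22.27−18.11) − (26.88−17.49) = 4.16 − 9.39 = -5.23; fold change = 2^5.23 = 37.531
Serp9 has the largest |ΔΔCt| = 5.23.

37.531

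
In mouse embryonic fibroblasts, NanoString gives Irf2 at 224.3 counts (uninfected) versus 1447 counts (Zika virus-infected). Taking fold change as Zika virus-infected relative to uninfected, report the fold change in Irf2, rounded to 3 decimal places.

Fold change = 1447 / 224.3 = 6.4512
Irf2 is upregulated.

6.451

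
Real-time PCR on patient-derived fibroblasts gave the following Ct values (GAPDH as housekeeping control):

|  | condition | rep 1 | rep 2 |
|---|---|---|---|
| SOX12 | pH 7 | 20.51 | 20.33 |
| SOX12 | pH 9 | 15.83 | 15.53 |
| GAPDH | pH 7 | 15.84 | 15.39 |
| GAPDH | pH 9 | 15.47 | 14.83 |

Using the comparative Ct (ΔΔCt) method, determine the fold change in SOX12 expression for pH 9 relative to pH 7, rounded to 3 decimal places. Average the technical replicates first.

Mean Ct: SOX12 pH 7 20.420; SOX12 pH 9 15.680; GAPDH pH 7 15.615; GAPDH pH 9 15.150
ΔCt(pH 7) = 20.420 − 15.615 = 4.805
ΔCt(pH 9) = 15.680 − 15.150 = 0.530
ΔΔCt = 0.530 − 4.805 = -4.275
Fold change = 2^(−(-4.275)) = 2^4.275 = 19.3599

19.360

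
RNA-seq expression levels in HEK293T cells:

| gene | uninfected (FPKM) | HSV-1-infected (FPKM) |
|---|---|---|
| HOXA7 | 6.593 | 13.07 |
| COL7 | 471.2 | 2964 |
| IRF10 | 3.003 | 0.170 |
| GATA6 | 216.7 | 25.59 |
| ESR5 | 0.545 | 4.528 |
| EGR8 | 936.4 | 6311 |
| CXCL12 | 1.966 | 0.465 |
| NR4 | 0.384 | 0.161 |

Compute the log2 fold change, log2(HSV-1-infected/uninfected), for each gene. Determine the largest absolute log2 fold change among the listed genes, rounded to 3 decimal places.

log2(13.07/6.593) = 0.987  (HOXA7)
log2(2964/471.2) = 2.653  (COL7)
log2(0.170/3.003) = -4.143  (IRF10)
log2(25.59/216.7) = -3.082  (GATA6)
log2(4.528/0.545) = 3.055  (ESR5)
log2(6311/936.4) = 2.753  (EGR8)
log2(0.465/1.966) = -2.080  (CXCL12)
log2(0.161/0.384) = -1.254  (NR4)
The largest magnitude belongs to IRF10.

4.143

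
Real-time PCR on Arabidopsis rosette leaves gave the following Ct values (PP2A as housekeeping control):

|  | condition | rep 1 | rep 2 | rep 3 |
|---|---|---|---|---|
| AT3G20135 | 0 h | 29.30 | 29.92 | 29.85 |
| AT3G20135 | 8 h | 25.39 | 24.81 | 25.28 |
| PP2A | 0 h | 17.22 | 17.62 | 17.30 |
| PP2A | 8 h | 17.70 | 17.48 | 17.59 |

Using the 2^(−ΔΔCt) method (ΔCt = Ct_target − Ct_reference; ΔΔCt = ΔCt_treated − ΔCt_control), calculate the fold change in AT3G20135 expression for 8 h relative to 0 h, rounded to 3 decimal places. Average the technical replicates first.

26.723

Mean Ct: AT3G20135 0 h 29.690; AT3G20135 8 h 25.160; PP2A 0 h 17.380; PP2A 8 h 17.590
ΔCt(0 h) = 29.690 − 17.380 = 12.310
ΔCt(8 h) = 25.160 − 17.590 = 7.570
ΔΔCt = 7.570 − 12.310 = -4.740
Fold change = 2^(−(-4.740)) = 2^4.740 = 26.7228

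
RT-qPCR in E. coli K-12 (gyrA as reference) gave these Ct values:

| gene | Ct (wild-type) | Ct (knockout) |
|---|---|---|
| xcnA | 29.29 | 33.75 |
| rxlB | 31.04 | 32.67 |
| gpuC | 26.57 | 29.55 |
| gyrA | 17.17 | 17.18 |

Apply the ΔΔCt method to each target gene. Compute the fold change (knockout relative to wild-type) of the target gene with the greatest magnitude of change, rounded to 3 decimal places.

0.046

xcnA: ΔΔCt = (33.75−17.18) − (29.29−17.17) = 16.57 − 12.12 = 4.45; fold change = 2^-4.45 = 0.046
rxlB: ΔΔCt = (32.67−17.18) − (31.04−17.17) = 15.49 − 13.87 = 1.62; fold change = 2^-1.62 = 0.325
gpuC: ΔΔCt = (29.55−17.18) − (26.57−17.17) = 12.37 − 9.40 = 2.97; fold change = 2^-2.97 = 0.128
xcnA has the largest |ΔΔCt| = 4.45.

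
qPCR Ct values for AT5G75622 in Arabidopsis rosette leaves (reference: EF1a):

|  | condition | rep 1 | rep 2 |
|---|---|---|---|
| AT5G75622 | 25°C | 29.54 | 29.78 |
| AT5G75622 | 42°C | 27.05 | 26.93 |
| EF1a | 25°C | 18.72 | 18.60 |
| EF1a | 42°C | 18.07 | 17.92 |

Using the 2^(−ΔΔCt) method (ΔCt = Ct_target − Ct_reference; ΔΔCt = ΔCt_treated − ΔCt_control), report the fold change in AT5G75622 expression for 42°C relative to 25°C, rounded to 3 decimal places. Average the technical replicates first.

Mean Ct: AT5G75622 25°C 29.660; AT5G75622 42°C 26.990; EF1a 25°C 18.660; EF1a 42°C 17.995
ΔCt(25°C) = 29.660 − 18.660 = 11.000
ΔCt(42°C) = 26.990 − 17.995 = 8.995
ΔΔCt = 8.995 − 11.000 = -2.005
Fold change = 2^(−(-2.005)) = 2^2.005 = 4.0139

4.014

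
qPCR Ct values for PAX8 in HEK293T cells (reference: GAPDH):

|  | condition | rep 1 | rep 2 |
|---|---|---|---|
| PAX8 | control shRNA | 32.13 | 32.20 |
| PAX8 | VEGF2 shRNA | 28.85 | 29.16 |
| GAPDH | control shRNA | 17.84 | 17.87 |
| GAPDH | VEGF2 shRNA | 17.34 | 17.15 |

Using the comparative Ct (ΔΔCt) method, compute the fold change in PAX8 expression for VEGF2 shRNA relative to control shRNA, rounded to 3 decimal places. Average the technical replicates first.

Mean Ct: PAX8 control shRNA 32.165; PAX8 VEGF2 shRNA 29.005; GAPDH control shRNA 17.855; GAPDH VEGF2 shRNA 17.245
ΔCt(control shRNA) = 32.165 − 17.855 = 14.310
ΔCt(VEGF2 shRNA) = 29.005 − 17.245 = 11.760
ΔΔCt = 11.760 − 14.310 = -2.550
Fold change = 2^(−(-2.550)) = 2^2.550 = 5.8563

5.856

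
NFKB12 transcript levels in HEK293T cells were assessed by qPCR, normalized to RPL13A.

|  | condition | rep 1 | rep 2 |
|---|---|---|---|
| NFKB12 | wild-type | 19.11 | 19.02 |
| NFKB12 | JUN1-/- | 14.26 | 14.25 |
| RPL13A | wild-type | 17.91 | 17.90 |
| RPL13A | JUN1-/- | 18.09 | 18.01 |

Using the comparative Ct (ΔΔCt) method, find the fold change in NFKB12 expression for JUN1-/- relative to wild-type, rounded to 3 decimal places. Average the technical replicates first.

31.017

Mean Ct: NFKB12 wild-type 19.065; NFKB12 JUN1-/- 14.255; RPL13A wild-type 17.905; RPL13A JUN1-/- 18.050
ΔCt(wild-type) = 19.065 − 17.905 = 1.160
ΔCt(JUN1-/-) = 14.255 − 18.050 = -3.795
ΔΔCt = -3.795 − 1.160 = -4.955
Fold change = 2^(−(-4.955)) = 2^4.955 = 31.0173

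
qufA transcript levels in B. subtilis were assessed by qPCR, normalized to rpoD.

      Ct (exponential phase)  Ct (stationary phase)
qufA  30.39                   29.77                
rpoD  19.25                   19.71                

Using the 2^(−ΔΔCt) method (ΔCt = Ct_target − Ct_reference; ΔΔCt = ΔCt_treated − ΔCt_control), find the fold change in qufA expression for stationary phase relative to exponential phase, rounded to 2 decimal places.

2.11

ΔCt(exponential phase) = 30.390 − 19.250 = 11.140
ΔCt(stationary phase) = 29.770 − 19.710 = 10.060
ΔΔCt = 10.060 − 11.140 = -1.080
Fold change = 2^(−(-1.080)) = 2^1.080 = 2.114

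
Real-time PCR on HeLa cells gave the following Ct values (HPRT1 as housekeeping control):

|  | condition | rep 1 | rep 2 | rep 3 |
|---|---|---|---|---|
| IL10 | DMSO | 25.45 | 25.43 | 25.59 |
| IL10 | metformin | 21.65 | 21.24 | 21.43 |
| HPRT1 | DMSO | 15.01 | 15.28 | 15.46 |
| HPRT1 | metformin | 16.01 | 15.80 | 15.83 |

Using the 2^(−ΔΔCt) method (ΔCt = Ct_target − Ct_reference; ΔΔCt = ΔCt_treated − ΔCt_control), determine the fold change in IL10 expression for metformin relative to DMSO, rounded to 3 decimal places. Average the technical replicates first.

Mean Ct: IL10 DMSO 25.490; IL10 metformin 21.440; HPRT1 DMSO 15.250; HPRT1 metformin 15.880
ΔCt(DMSO) = 25.490 − 15.250 = 10.240
ΔCt(metformin) = 21.440 − 15.880 = 5.560
ΔΔCt = 5.560 − 10.240 = -4.680
Fold change = 2^(−(-4.680)) = 2^4.680 = 25.6342

25.634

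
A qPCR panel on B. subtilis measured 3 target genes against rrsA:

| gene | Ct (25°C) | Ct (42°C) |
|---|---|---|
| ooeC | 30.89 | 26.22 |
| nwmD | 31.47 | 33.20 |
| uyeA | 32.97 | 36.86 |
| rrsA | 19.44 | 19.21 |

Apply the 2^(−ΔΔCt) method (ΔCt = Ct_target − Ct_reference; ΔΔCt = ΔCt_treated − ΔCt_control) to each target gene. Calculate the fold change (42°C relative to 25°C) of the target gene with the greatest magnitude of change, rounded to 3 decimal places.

21.706

ooeC: ΔΔCt = (26.22−19.21) − (30.89−19.44) = 7.01 − 11.45 = -4.44; fold change = 2^4.44 = 21.706
nwmD: ΔΔCt = (33.20−19.21) − (31.47−19.44) = 13.99 − 12.03 = 1.96; fold change = 2^-1.96 = 0.257
uyeA: ΔΔCt = (36.86−19.21) − (32.97−19.44) = 17.65 − 13.53 = 4.12; fold change = 2^-4.12 = 0.058
ooeC has the largest |ΔΔCt| = 4.44.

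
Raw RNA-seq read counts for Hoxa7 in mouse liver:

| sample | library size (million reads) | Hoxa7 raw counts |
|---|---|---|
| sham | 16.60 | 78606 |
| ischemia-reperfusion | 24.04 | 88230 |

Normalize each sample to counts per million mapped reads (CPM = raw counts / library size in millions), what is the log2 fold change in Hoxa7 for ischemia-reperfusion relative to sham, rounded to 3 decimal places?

CPM(sham) = 78606 / 16.60 = 4735.3012
CPM(ischemia-reperfusion) = 88230 / 24.04 = 3670.1331
Fold change = 3670.1331 / 4735.3012 = 0.77506
log2(0.77506) = -0.3676

-0.368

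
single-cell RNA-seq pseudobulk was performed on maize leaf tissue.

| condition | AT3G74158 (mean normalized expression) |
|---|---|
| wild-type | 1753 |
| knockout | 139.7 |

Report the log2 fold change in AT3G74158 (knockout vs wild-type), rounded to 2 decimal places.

Fold change = 139.7 / 1753 = 0.0797
log2(0.0797) = -3.649

-3.65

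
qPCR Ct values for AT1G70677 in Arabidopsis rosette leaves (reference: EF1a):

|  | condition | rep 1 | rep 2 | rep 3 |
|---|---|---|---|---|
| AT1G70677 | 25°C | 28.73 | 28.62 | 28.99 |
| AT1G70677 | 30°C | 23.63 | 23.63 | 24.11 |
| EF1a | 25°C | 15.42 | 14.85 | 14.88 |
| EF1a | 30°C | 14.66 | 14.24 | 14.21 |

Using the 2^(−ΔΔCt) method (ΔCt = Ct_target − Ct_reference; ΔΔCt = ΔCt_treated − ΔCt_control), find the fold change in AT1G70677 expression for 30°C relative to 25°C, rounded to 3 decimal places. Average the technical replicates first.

Mean Ct: AT1G70677 25°C 28.780; AT1G70677 30°C 23.790; EF1a 25°C 15.050; EF1a 30°C 14.370
ΔCt(25°C) = 28.780 − 15.050 = 13.730
ΔCt(30°C) = 23.790 − 14.370 = 9.420
ΔΔCt = 9.420 − 13.730 = -4.310
Fold change = 2^(−(-4.310)) = 2^4.310 = 19.8353

19.835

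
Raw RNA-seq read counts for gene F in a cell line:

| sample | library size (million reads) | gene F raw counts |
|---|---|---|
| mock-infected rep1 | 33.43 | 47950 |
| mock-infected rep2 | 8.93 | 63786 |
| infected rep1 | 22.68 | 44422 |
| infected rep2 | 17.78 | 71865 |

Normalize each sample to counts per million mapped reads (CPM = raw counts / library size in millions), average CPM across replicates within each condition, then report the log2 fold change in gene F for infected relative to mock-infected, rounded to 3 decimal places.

-0.515

CPM(mock-infected rep1) = 47950 / 33.43 = 1434.3404
CPM(mock-infected rep2) = 63786 / 8.93 = 7142.8891
CPM(infected rep1) = 44422 / 22.68 = 1958.6420
CPM(infected rep2) = 71865 / 17.78 = 4041.9010
mean CPM(mock-infected) = 4288.6148; mean CPM(infected) = 3000.2715
Fold change = 3000.2715 / 4288.6148 = 0.69959
log2(0.69959) = -0.5154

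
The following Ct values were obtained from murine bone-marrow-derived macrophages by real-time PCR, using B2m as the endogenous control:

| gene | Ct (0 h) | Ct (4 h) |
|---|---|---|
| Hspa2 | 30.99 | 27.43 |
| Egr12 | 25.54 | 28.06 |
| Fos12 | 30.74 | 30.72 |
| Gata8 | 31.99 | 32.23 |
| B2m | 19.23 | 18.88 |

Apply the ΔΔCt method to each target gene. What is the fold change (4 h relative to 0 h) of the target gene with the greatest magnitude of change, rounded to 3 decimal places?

9.254

Hspa2: ΔΔCt = (27.43−18.88) − (30.99−19.23) = 8.55 − 11.76 = -3.21; fold change = 2^3.21 = 9.254
Egr12: ΔΔCt = (28.06−18.88) − (25.54−19.23) = 9.18 − 6.31 = 2.87; fold change = 2^-2.87 = 0.137
Fos12: ΔΔCt = (30.72−18.88) − (30.74−19.23) = 11.84 − 11.51 = 0.33; fold change = 2^-0.33 = 0.796
Gata8: ΔΔCt = (32.23−18.88) − (31.99−19.23) = 13.35 − 12.76 = 0.59; fold change = 2^-0.59 = 0.664
Hspa2 has the largest |ΔΔCt| = 3.21.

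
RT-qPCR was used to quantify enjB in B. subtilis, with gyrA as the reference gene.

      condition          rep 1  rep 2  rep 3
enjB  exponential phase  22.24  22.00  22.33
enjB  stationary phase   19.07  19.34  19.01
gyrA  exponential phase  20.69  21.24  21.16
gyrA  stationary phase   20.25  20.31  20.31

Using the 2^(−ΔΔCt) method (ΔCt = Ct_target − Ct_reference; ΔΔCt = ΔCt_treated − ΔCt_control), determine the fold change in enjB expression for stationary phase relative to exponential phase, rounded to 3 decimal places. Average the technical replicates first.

4.959

Mean Ct: enjB exponential phase 22.190; enjB stationary phase 19.140; gyrA exponential phase 21.030; gyrA stationary phase 20.290
ΔCt(exponential phase) = 22.190 − 21.030 = 1.160
ΔCt(stationary phase) = 19.140 − 20.290 = -1.150
ΔΔCt = -1.150 − 1.160 = -2.310
Fold change = 2^(−(-2.310)) = 2^2.310 = 4.9588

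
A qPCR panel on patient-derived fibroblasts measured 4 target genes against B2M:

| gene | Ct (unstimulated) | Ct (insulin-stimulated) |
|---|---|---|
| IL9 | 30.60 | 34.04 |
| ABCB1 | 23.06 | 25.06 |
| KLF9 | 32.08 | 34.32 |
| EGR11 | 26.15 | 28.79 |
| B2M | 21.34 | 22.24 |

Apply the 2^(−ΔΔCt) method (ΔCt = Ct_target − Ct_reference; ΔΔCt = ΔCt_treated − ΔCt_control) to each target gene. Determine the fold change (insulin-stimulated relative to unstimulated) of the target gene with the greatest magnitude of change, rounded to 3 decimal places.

0.172

IL9: ΔΔCt = (34.04−22.24) − (30.60−21.34) = 11.80 − 9.26 = 2.54; fold change = 2^-2.54 = 0.172
ABCB1: ΔΔCt = (25.06−22.24) − (23.06−21.34) = 2.82 − 1.72 = 1.10; fold change = 2^-1.10 = 0.467
KLF9: ΔΔCt = (34.32−22.24) − (32.08−21.34) = 12.08 − 10.74 = 1.34; fold change = 2^-1.34 = 0.395
EGR11: ΔΔCt = (28.79−22.24) − (26.15−21.34) = 6.55 − 4.81 = 1.74; fold change = 2^-1.74 = 0.299
IL9 has the largest |ΔΔCt| = 2.54.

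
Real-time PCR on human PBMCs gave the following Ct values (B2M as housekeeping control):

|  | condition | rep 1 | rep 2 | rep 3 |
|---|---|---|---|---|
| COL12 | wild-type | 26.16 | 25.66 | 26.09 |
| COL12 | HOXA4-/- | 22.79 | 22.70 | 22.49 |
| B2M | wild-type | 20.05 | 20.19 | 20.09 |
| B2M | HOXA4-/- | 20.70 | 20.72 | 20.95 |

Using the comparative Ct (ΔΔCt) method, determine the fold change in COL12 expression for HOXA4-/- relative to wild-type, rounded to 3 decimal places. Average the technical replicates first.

Mean Ct: COL12 wild-type 25.970; COL12 HOXA4-/- 22.660; B2M wild-type 20.110; B2M HOXA4-/- 20.790
ΔCt(wild-type) = 25.970 − 20.110 = 5.860
ΔCt(HOXA4-/-) = 22.660 − 20.790 = 1.870
ΔΔCt = 1.870 − 5.860 = -3.990
Fold change = 2^(−(-3.990)) = 2^3.990 = 15.8895

15.889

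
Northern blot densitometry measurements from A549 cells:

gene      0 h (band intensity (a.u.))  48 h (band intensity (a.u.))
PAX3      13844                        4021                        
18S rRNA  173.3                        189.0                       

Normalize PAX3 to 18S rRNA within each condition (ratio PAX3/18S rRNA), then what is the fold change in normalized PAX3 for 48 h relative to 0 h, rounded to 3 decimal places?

0.266

PAX3/18S rRNA (0 h) = 13844 / 173.3 = 79.885
PAX3/18S rRNA (48 h) = 4021 / 189.0 = 21.275
Fold change = 21.275 / 79.885 = 0.2663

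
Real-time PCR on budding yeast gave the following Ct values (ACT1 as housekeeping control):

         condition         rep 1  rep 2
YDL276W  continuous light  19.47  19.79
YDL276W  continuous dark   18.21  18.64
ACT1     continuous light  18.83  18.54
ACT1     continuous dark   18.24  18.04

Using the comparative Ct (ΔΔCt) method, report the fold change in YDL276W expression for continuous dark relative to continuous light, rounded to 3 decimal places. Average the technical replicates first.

Mean Ct: YDL276W continuous light 19.630; YDL276W continuous dark 18.425; ACT1 continuous light 18.685; ACT1 continuous dark 18.140
ΔCt(continuous light) = 19.630 − 18.685 = 0.945
ΔCt(continuous dark) = 18.425 − 18.140 = 0.285
ΔΔCt = 0.285 − 0.945 = -0.660
Fold change = 2^(−(-0.660)) = 2^0.660 = 1.5801

1.580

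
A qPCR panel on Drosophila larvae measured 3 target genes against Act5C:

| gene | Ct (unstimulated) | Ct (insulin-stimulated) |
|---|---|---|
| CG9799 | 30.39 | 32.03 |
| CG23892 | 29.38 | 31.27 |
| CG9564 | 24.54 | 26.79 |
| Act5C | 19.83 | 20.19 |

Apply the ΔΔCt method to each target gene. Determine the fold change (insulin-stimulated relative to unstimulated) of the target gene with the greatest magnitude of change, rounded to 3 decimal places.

CG9799: ΔΔCt = (32.03−20.19) − (30.39−19.83) = 11.84 − 10.56 = 1.28; fold change = 2^-1.28 = 0.412
CG23892: ΔΔCt = (31.27−20.19) − (29.38−19.83) = 11.08 − 9.55 = 1.53; fold change = 2^-1.53 = 0.346
CG9564: ΔΔCt = (26.79−20.19) − (24.54−19.83) = 6.60 − 4.71 = 1.89; fold change = 2^-1.89 = 0.270
CG9564 has the largest |ΔΔCt| = 1.89.

0.270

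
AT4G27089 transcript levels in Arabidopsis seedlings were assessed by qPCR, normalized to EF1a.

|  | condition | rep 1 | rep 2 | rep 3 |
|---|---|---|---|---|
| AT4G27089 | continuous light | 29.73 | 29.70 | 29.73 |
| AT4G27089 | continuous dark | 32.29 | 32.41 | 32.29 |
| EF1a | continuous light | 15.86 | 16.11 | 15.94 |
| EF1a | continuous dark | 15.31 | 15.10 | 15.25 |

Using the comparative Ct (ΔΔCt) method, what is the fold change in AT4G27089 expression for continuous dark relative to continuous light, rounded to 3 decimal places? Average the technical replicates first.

0.097

Mean Ct: AT4G27089 continuous light 29.720; AT4G27089 continuous dark 32.330; EF1a continuous light 15.970; EF1a continuous dark 15.220
ΔCt(continuous light) = 29.720 − 15.970 = 13.750
ΔCt(continuous dark) = 32.330 − 15.220 = 17.110
ΔΔCt = 17.110 − 13.750 = 3.360
Fold change = 2^(−3.360) = 0.0974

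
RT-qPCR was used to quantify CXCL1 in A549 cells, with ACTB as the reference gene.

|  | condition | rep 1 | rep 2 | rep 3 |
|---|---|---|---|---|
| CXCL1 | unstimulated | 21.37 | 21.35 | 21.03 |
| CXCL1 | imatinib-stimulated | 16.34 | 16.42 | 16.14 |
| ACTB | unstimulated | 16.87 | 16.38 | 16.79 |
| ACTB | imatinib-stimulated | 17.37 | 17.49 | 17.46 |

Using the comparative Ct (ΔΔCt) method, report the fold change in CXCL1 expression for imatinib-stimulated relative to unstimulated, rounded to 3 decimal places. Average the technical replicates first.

Mean Ct: CXCL1 unstimulated 21.250; CXCL1 imatinib-stimulated 16.300; ACTB unstimulated 16.680; ACTB imatinib-stimulated 17.440
ΔCt(unstimulated) = 21.250 − 16.680 = 4.570
ΔCt(imatinib-stimulated) = 16.300 − 17.440 = -1.140
ΔΔCt = -1.140 − 4.570 = -5.710
Fold change = 2^(−(-5.710)) = 2^5.710 = 52.3457

52.346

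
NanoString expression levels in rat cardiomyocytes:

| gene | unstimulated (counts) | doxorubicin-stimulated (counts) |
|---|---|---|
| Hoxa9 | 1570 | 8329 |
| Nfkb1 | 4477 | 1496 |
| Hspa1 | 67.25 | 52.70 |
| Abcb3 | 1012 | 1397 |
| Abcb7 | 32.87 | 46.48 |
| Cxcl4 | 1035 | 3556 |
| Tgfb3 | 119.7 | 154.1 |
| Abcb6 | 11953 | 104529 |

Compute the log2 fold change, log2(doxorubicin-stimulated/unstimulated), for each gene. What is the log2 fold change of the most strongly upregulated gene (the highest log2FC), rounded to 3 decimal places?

3.128

log2(8329/1570) = 2.407  (Hoxa9)
log2(1496/4477) = -1.581  (Nfkb1)
log2(52.70/67.25) = -0.352  (Hspa1)
log2(1397/1012) = 0.465  (Abcb3)
log2(46.48/32.87) = 0.500  (Abcb7)
log2(3556/1035) = 1.781  (Cxcl4)
log2(154.1/119.7) = 0.364  (Tgfb3)
log2(104529/11953) = 3.128  (Abcb6)
Abcb6 is most strongly upregulated.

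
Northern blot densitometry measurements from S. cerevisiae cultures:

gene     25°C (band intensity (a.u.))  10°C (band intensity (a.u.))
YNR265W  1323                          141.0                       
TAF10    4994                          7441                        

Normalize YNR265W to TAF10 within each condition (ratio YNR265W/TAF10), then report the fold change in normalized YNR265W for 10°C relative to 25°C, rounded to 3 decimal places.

0.072

YNR265W/TAF10 (25°C) = 1323 / 4994 = 0.26492
YNR265W/TAF10 (10°C) = 141.0 / 7441 = 0.018949
Fold change = 0.018949 / 0.26492 = 0.0715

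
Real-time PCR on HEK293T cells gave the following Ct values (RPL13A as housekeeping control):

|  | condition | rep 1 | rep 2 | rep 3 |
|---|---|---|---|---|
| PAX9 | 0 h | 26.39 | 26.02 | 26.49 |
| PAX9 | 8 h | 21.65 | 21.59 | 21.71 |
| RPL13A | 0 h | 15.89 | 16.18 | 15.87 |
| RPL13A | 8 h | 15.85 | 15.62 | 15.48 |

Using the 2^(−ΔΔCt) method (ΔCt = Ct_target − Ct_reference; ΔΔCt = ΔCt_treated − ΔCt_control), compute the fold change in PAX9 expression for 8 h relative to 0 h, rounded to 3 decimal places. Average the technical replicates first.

19.973

Mean Ct: PAX9 0 h 26.300; PAX9 8 h 21.650; RPL13A 0 h 15.980; RPL13A 8 h 15.650
ΔCt(0 h) = 26.300 − 15.980 = 10.320
ΔCt(8 h) = 21.650 − 15.650 = 6.000
ΔΔCt = 6.000 − 10.320 = -4.320
Fold change = 2^(−(-4.320)) = 2^4.320 = 19.9733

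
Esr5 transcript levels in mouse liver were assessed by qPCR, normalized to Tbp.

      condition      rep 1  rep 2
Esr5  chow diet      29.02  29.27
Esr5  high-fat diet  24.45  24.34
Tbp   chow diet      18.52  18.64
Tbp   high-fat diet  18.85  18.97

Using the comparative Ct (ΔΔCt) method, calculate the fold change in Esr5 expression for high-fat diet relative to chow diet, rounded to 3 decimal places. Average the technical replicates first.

33.825

Mean Ct: Esr5 chow diet 29.145; Esr5 high-fat diet 24.395; Tbp chow diet 18.580; Tbp high-fat diet 18.910
ΔCt(chow diet) = 29.145 − 18.580 = 10.565
ΔCt(high-fat diet) = 24.395 − 18.910 = 5.485
ΔΔCt = 5.485 − 10.565 = -5.080
Fold change = 2^(−(-5.080)) = 2^5.080 = 33.8246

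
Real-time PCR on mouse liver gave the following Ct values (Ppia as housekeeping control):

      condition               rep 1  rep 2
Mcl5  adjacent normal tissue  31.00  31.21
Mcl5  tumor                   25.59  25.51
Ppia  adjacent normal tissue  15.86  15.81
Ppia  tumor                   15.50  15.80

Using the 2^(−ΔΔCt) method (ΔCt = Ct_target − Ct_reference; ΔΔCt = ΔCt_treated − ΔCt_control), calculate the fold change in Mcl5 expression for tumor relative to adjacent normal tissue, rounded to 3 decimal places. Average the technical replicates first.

Mean Ct: Mcl5 adjacent normal tissue 31.105; Mcl5 tumor 25.550; Ppia adjacent normal tissue 15.835; Ppia tumor 15.650
ΔCt(adjacent normal tissue) = 31.105 − 15.835 = 15.270
ΔCt(tumor) = 25.550 − 15.650 = 9.900
ΔΔCt = 9.900 − 15.270 = -5.370
Fold change = 2^(−(-5.370)) = 2^5.370 = 41.3553

41.355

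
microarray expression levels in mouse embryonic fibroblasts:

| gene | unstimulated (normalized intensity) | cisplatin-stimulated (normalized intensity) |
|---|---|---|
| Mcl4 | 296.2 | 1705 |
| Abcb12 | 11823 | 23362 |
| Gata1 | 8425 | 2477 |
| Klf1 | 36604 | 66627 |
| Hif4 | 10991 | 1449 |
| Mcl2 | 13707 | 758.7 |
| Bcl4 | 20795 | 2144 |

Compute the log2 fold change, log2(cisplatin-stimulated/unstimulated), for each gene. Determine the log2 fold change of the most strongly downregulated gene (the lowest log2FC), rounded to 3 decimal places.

-4.175

log2(1705/296.2) = 2.525  (Mcl4)
log2(23362/11823) = 0.983  (Abcb12)
log2(2477/8425) = -1.766  (Gata1)
log2(66627/36604) = 0.864  (Klf1)
log2(1449/10991) = -2.923  (Hif4)
log2(758.7/13707) = -4.175  (Mcl2)
log2(2144/20795) = -3.278  (Bcl4)
Mcl2 is most strongly downregulated.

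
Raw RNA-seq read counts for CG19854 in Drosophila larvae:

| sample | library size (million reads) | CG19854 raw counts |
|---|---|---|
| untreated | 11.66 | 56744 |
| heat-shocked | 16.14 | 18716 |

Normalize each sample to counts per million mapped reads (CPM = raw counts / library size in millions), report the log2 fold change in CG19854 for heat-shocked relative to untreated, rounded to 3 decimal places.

CPM(untreated) = 56744 / 11.66 = 4866.5523
CPM(heat-shocked) = 18716 / 16.14 = 1159.6035
Fold change = 1159.6035 / 4866.5523 = 0.23828
log2(0.23828) = -2.0693

-2.069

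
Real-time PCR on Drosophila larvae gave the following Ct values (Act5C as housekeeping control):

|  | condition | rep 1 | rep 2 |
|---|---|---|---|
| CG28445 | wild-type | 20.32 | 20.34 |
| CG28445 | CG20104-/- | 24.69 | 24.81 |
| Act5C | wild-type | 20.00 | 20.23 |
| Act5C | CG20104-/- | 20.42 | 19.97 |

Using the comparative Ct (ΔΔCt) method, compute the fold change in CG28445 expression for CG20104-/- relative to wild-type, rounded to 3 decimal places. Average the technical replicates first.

0.049

Mean Ct: CG28445 wild-type 20.330; CG28445 CG20104-/- 24.750; Act5C wild-type 20.115; Act5C CG20104-/- 20.195
ΔCt(wild-type) = 20.330 − 20.115 = 0.215
ΔCt(CG20104-/-) = 24.750 − 20.195 = 4.555
ΔΔCt = 4.555 − 0.215 = 4.340
Fold change = 2^(−4.340) = 0.0494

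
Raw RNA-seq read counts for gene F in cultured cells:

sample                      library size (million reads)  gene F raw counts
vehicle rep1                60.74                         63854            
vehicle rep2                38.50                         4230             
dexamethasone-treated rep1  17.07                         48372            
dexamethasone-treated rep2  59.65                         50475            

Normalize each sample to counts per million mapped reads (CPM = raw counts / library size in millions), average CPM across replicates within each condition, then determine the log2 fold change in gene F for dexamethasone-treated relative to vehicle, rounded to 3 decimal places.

1.664

CPM(vehicle rep1) = 63854 / 60.74 = 1051.2677
CPM(vehicle rep2) = 4230 / 38.50 = 109.8701
CPM(dexamethasone-treated rep1) = 48372 / 17.07 = 2833.7434
CPM(dexamethasone-treated rep2) = 50475 / 59.65 = 846.1861
mean CPM(vehicle) = 580.5689; mean CPM(dexamethasone-treated) = 1839.9647
Fold change = 1839.9647 / 580.5689 = 3.16924
log2(3.16924) = 1.6641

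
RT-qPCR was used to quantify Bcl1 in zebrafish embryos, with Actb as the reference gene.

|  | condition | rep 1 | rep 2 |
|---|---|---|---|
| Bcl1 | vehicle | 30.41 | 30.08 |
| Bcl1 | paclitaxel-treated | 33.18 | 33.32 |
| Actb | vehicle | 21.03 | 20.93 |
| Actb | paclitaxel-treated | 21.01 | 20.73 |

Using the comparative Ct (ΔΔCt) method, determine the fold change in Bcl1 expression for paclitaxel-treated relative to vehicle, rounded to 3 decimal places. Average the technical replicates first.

Mean Ct: Bcl1 vehicle 30.245; Bcl1 paclitaxel-treated 33.250; Actb vehicle 20.980; Actb paclitaxel-treated 20.870
ΔCt(vehicle) = 30.245 − 20.980 = 9.265
ΔCt(paclitaxel-treated) = 33.250 − 20.870 = 12.380
ΔΔCt = 12.380 − 9.265 = 3.115
Fold change = 2^(−3.115) = 0.1154

0.115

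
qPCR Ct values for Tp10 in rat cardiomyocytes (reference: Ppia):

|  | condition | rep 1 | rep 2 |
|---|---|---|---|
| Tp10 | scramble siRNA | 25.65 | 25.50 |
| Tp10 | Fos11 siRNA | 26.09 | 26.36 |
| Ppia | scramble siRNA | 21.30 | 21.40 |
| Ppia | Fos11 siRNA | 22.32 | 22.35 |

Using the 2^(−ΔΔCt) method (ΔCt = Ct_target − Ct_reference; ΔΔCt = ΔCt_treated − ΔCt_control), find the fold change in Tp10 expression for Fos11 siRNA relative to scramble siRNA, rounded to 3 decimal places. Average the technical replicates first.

1.261

Mean Ct: Tp10 scramble siRNA 25.575; Tp10 Fos11 siRNA 26.225; Ppia scramble siRNA 21.350; Ppia Fos11 siRNA 22.335
ΔCt(scramble siRNA) = 25.575 − 21.350 = 4.225
ΔCt(Fos11 siRNA) = 26.225 − 22.335 = 3.890
ΔΔCt = 3.890 − 4.225 = -0.335
Fold change = 2^(−(-0.335)) = 2^0.335 = 1.2614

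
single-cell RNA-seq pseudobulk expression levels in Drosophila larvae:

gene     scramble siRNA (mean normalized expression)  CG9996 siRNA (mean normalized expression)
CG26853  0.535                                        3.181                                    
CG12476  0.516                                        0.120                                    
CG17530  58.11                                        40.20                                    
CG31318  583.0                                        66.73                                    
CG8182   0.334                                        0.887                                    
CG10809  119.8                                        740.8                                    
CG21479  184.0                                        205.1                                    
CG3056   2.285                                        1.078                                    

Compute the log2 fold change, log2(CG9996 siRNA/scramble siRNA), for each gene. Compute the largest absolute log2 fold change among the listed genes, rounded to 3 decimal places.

3.127

log2(3.181/0.535) = 2.572  (CG26853)
log2(0.120/0.516) = -2.104  (CG12476)
log2(40.20/58.11) = -0.532  (CG17530)
log2(66.73/583.0) = -3.127  (CG31318)
log2(0.887/0.334) = 1.409  (CG8182)
log2(740.8/119.8) = 2.628  (CG10809)
log2(205.1/184.0) = 0.157  (CG21479)
log2(1.078/2.285) = -1.084  (CG3056)
The largest magnitude belongs to CG31318.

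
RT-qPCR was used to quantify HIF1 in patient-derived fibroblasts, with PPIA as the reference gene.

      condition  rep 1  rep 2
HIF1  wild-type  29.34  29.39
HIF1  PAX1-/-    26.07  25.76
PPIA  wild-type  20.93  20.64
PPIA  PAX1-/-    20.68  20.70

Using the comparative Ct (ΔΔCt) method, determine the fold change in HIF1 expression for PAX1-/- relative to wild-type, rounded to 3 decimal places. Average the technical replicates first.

10.232

Mean Ct: HIF1 wild-type 29.365; HIF1 PAX1-/- 25.915; PPIA wild-type 20.785; PPIA PAX1-/- 20.690
ΔCt(wild-type) = 29.365 − 20.785 = 8.580
ΔCt(PAX1-/-) = 25.915 − 20.690 = 5.225
ΔΔCt = 5.225 − 8.580 = -3.355
Fold change = 2^(−(-3.355)) = 2^3.355 = 10.2319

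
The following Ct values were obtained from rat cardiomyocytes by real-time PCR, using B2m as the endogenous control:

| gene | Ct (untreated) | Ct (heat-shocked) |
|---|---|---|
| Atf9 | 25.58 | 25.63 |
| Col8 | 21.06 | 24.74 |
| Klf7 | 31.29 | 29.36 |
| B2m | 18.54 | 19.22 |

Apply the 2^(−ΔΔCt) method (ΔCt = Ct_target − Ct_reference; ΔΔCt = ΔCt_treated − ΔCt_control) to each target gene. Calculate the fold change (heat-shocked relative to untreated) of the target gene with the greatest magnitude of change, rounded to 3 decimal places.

0.125

Atf9: ΔΔCt = (25.63−19.22) − (25.58−18.54) = 6.41 − 7.04 = -0.63; fold change = 2^0.63 = 1.548
Col8: ΔΔCt = (24.74−19.22) − (21.06−18.54) = 5.52 − 2.52 = 3.00; fold change = 2^-3.00 = 0.125
Klf7: ΔΔCt = (29.36−19.22) − (31.29−18.54) = 10.14 − 12.75 = -2.61; fold change = 2^2.61 = 6.105
Col8 has the largest |ΔΔCt| = 3.00.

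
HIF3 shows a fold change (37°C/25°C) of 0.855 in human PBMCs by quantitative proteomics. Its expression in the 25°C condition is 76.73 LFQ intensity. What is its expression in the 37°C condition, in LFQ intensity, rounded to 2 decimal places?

37°C expression = 76.73 × 0.855 = 65.60

65.60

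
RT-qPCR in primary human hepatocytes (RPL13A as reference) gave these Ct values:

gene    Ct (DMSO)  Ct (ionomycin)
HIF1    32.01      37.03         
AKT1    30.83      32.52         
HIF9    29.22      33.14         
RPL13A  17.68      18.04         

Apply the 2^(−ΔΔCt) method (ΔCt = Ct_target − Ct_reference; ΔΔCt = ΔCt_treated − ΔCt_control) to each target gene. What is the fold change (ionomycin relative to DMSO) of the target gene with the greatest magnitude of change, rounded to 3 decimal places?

0.040

HIF1: ΔΔCt = (37.03−18.04) − (32.01−17.68) = 18.99 − 14.33 = 4.66; fold change = 2^-4.66 = 0.040
AKT1: ΔΔCt = (32.52−18.04) − (30.83−17.68) = 14.48 − 13.15 = 1.33; fold change = 2^-1.33 = 0.398
HIF9: ΔΔCt = (33.14−18.04) − (29.22−17.68) = 15.10 − 11.54 = 3.56; fold change = 2^-3.56 = 0.085
HIF1 has the largest |ΔΔCt| = 4.66.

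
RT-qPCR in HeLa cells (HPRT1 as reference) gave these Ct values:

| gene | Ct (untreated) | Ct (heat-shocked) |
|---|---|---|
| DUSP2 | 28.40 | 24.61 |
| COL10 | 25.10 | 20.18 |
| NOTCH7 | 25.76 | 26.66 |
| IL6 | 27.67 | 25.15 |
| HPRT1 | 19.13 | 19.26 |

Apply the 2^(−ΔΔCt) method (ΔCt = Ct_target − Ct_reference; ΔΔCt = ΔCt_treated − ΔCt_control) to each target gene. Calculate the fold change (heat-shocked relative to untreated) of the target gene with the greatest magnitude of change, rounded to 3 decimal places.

DUSP2: ΔΔCt = (24.61−19.26) − (28.40−19.13) = 5.35 − 9.27 = -3.92; fold change = 2^3.92 = 15.137
COL10: ΔΔCt = (20.18−19.26) − (25.10−19.13) = 0.92 − 5.97 = -5.05; fold change = 2^5.05 = 33.128
NOTCH7: ΔΔCt = (26.66−19.26) − (25.76−19.13) = 7.40 − 6.63 = 0.77; fold change = 2^-0.77 = 0.586
IL6: ΔΔCt = (25.15−19.26) − (27.67−19.13) = 5.89 − 8.54 = -2.65; fold change = 2^2.65 = 6.277
COL10 has the largest |ΔΔCt| = 5.05.

33.128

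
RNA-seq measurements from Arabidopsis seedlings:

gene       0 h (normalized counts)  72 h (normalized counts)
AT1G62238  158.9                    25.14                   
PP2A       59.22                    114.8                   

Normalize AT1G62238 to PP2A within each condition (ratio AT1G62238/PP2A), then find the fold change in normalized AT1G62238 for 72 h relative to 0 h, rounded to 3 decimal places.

0.082

AT1G62238/PP2A (0 h) = 158.9 / 59.22 = 2.6832
AT1G62238/PP2A (72 h) = 25.14 / 114.8 = 0.21899
Fold change = 0.21899 / 2.6832 = 0.0816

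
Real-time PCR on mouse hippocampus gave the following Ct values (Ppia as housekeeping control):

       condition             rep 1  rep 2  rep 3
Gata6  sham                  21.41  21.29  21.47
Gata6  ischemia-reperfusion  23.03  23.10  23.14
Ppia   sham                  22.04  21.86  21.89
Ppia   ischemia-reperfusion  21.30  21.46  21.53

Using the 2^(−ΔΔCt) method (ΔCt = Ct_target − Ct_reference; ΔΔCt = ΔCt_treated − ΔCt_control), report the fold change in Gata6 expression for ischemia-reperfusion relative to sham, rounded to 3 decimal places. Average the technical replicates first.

Mean Ct: Gata6 sham 21.390; Gata6 ischemia-reperfusion 23.090; Ppia sham 21.930; Ppia ischemia-reperfusion 21.430
ΔCt(sham) = 21.390 − 21.930 = -0.540
ΔCt(ischemia-reperfusion) = 23.090 − 21.430 = 1.660
ΔΔCt = 1.660 − (-0.540) = 2.200
Fold change = 2^(−2.200) = 0.2176

0.218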